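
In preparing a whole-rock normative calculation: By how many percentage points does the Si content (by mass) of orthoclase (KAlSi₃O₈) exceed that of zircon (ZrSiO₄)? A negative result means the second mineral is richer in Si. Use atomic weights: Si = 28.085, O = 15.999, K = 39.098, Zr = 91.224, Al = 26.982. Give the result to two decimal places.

M(KAlSi₃O₈) = 278.327 g/mol, so wt% Si = 84.255/278.327 × 100 = 30.27%.
M(ZrSiO₄) = 183.305 g/mol, so wt% Si = 28.085/183.305 × 100 = 15.32%.
30.27 − 15.32 = 14.95 pp.

14.95 percentage points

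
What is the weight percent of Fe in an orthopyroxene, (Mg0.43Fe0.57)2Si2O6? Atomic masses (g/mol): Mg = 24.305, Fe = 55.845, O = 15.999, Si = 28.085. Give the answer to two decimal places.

M((Mg0.43Fe0.57)2Si2O6) = 236.730 g/mol.
Fe contributes 1.14 × 55.845 = 63.663 g per mole.
63.663/236.730 = 0.2689 → 26.89%.

26.89 wt%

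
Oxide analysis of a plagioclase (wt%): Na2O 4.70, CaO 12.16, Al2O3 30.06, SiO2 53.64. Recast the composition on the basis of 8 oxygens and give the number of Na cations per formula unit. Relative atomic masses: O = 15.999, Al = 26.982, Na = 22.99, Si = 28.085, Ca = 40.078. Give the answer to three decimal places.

0.410 Na apfu

Na2O (M=61.979): mol = 0.07583; Na = 0.15166, O = 0.07583.
CaO (M=56.077): mol = 0.21684; Ca = 0.21684, O = 0.21684.
Al2O3 (M=101.961): mol = 0.29482; Al = 0.58964, O = 0.88446.
SiO2 (M=60.083): mol = 0.89277; Si = 0.89277, O = 1.78554.
ΣO = 2.96267; factor = 8/ΣO = 2.70027.
Na apfu = 0.15166 × 2.70027 = 0.410.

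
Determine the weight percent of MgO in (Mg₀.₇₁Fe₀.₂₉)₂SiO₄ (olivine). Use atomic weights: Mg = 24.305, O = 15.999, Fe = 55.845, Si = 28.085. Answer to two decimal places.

Molar mass of (Mg₀.₇₁Fe₀.₂₉)₂SiO₄ = 1.42×24.305 + 0.58×55.845 + 1×28.085 + 4×15.999 = 158.984 g/mol.
Each formula unit contains 1.42 Mg, equivalent to 1.42/1 = 1.4200 mol MgO.
M(MgO) = 1×24.305 + 1×15.999 = 40.304 g/mol.
Mass of MgO per formula unit = 1.4200 × 40.304 = 57.232 g.
MgO wt% = 57.232 / 158.984 × 100 = 36.00%.

36.00 wt%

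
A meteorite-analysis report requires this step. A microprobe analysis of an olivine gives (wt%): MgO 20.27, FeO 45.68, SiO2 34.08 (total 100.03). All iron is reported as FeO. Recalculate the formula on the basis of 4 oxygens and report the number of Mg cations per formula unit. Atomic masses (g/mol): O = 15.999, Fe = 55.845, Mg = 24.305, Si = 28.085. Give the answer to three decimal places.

MgO: 20.27/40.304 = 0.50293 mol → 0.50293 mol Mg, 0.50293 mol O.
FeO: 45.68/71.844 = 0.63582 mol → 0.63582 mol Fe, 0.63582 mol O.
SiO2: 34.08/60.083 = 0.56722 mol → 0.56722 mol Si, 1.13444 mol O.
Total oxygen = 2.27319 mol. Normalization factor = 4/2.27319 = 1.75964.
Mg per 4 O = 0.50293 × 1.75964 = 0.885.

0.885 Mg apfu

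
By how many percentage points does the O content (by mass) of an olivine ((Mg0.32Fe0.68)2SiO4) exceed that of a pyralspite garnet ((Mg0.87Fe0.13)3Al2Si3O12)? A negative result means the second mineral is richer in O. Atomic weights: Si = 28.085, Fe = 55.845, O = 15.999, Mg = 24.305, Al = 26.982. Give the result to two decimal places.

O in (Mg0.32Fe0.68)2SiO4: molar mass 183.585 g/mol; 4×15.999 = 63.996 g → 34.86 wt%.
O in (Mg0.87Fe0.13)3Al2Si3O12: molar mass 415.423 g/mol; 12×15.999 = 191.988 g → 46.22 wt%.
Difference = 34.86 − 46.22 = -11.36 percentage points.

-11.36 percentage points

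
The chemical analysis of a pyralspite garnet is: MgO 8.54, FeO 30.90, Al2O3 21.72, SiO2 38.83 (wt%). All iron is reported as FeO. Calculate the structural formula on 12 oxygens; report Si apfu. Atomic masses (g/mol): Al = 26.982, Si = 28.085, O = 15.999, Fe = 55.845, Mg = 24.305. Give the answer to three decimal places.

MgO: 8.54/40.304 = 0.21189 mol → 0.21189 mol Mg, 0.21189 mol O.
FeO: 30.90/71.844 = 0.43010 mol → 0.43010 mol Fe, 0.43010 mol O.
Al2O3: 21.72/101.961 = 0.21302 mol → 0.42604 mol Al, 0.63906 mol O.
SiO2: 38.83/60.083 = 0.64627 mol → 0.64627 mol Si, 1.29254 mol O.
Total oxygen = 2.57359 mol. Normalization factor = 12/2.57359 = 4.66275.
Si per 12 O = 0.64627 × 4.66275 = 3.013.

3.013 Si apfu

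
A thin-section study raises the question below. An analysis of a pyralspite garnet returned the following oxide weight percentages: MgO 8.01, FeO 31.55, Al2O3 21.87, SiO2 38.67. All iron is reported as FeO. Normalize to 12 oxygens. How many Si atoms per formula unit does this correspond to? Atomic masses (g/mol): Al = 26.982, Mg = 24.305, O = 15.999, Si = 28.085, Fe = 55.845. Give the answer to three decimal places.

MgO: 8.01/40.304 = 0.19874 mol → 0.19874 mol Mg, 0.19874 mol O.
FeO: 31.55/71.844 = 0.43915 mol → 0.43915 mol Fe, 0.43915 mol O.
Al2O3: 21.87/101.961 = 0.21449 mol → 0.42898 mol Al, 0.64347 mol O.
SiO2: 38.67/60.083 = 0.64361 mol → 0.64361 mol Si, 1.28722 mol O.
Total oxygen = 2.56858 mol. Normalization factor = 12/2.56858 = 4.67184.
Si per 12 O = 0.64361 × 4.67184 = 3.007.

3.007 Si apfu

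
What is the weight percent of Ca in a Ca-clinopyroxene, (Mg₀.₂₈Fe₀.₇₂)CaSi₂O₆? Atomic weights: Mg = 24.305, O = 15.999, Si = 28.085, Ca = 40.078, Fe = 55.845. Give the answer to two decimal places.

Molar mass of (Mg₀.₂₈Fe₀.₇₂)CaSi₂O₆: 0.28*24.305 + 0.72*55.845 + 1*40.078 + 2*28.085 + 6*15.999 = 239.256 g/mol.
Mass of Ca per formula unit: 1 × 40.078 = 40.078 g.
Weight fraction Ca = 40.078 / 239.256 = 0.1675.

16.75 weight percent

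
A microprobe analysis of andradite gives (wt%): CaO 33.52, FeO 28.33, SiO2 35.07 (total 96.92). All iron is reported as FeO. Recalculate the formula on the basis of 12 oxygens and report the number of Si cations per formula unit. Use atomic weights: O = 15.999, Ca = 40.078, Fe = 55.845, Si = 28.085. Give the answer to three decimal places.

CaO (M=56.077): mol = 0.59775; Ca = 0.59775, O = 0.59775.
FeO (M=71.844): mol = 0.39433; Fe = 0.39433, O = 0.39433.
SiO2 (M=60.083): mol = 0.58369; Si = 0.58369, O = 1.16738.
ΣO = 2.15946; factor = 12/ΣO = 5.55694.
Si apfu = 0.58369 × 5.55694 = 3.244.

3.244 Si apfu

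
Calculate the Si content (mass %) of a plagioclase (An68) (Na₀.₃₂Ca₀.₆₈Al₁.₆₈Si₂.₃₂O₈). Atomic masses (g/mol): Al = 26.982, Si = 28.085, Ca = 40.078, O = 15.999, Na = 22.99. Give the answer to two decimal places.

M(Na₀.₃₂Ca₀.₆₈Al₁.₆₈Si₂.₃₂O₈) = 273.089 g/mol.
Si contributes 2.32 × 28.085 = 65.157 g per mole.
65.157/273.089 = 0.2386 → 23.86%.

23.86 mass %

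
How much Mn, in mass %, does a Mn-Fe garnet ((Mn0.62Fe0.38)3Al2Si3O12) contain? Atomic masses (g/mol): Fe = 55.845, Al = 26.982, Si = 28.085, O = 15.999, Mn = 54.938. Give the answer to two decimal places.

20.60 mass %

M((Mn0.62Fe0.38)3Al2Si3O12) = 496.055 g/mol.
Mn contributes 1.86 × 54.938 = 102.185 g per mole.
102.185/496.055 = 0.2060 → 20.60%.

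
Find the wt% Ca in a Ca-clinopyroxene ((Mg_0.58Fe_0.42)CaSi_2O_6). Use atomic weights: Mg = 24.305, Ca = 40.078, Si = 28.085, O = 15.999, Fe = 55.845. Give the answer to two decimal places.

17.44 wt%

Formula mass = 0.58·24.305 + 0.42·55.845 + 1·40.078 + 2·28.085 + 6·15.999 = 229.794 g/mol, of which 40.078 g is Ca.
So Ca makes up 40.078/229.794 = 0.1744 of the mass, i.e. 17.44%.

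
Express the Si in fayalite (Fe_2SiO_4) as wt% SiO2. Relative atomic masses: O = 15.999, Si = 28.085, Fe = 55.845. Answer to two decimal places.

29.49 wt%

M(Fe_2SiO_4) = 203.771 g/mol; M(SiO2) = 60.083 g/mol.
Moles SiO2 per formula unit = 1 Si ÷ 1 = 1.0000.
SiO2 fraction = (1.0000 × 60.083) / 203.771 = 60.083/203.771 = 0.2949.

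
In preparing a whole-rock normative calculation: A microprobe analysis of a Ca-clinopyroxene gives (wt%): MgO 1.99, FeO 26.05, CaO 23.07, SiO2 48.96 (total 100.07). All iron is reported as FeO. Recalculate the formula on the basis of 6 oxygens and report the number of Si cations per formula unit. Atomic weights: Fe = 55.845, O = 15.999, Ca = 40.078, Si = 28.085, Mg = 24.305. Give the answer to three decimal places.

MgO: 1.99/40.304 = 0.04937 mol → 0.04937 mol Mg, 0.04937 mol O.
FeO: 26.05/71.844 = 0.36259 mol → 0.36259 mol Fe, 0.36259 mol O.
CaO: 23.07/56.077 = 0.41140 mol → 0.41140 mol Ca, 0.41140 mol O.
SiO2: 48.96/60.083 = 0.81487 mol → 0.81487 mol Si, 1.62974 mol O.
Total oxygen = 2.45310 mol. Normalization factor = 6/2.45310 = 2.44588.
Si per 6 O = 0.81487 × 2.44588 = 1.993.

1.993 Si apfu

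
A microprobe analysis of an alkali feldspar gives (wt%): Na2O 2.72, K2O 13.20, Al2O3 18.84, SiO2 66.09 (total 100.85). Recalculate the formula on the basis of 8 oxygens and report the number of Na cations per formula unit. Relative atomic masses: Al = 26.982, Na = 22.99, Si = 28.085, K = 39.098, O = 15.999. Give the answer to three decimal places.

Na2O: 2.72/61.979 = 0.04389 mol → 0.08778 mol Na, 0.04389 mol O.
K2O: 13.20/94.195 = 0.14013 mol → 0.28026 mol K, 0.14013 mol O.
Al2O3: 18.84/101.961 = 0.18478 mol → 0.36956 mol Al, 0.55434 mol O.
SiO2: 66.09/60.083 = 1.09998 mol → 1.09998 mol Si, 2.19996 mol O.
Total oxygen = 2.93832 mol. Normalization factor = 8/2.93832 = 2.72264.
Na per 8 O = 0.08778 × 2.72264 = 0.239.

0.239 Na apfu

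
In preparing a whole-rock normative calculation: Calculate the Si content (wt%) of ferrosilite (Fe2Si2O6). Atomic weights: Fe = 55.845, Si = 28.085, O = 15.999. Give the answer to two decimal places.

21.29 wt%

Formula mass = 2×55.845 + 2×28.085 + 6×15.999 = 263.854 g/mol, of which 56.170 g is Si.
So Si makes up 56.170/263.854 = 0.2129 of the mass, i.e. 21.29%.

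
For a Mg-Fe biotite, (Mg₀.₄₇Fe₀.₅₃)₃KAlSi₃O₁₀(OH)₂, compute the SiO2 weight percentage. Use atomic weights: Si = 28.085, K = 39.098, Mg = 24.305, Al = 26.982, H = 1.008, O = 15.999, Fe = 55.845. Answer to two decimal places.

Molar mass of (Mg₀.₄₇Fe₀.₅₃)₃KAlSi₃O₁₀(OH)₂ = 1.41*24.305 + 1.59*55.845 + 1*39.098 + 1*26.982 + 3*28.085 + 12*15.999 + 2*1.008 = 467.403 g/mol.
Each formula unit contains 3 Si, equivalent to 3/1 = 3.0000 mol SiO2.
M(SiO2) = 1×28.085 + 2×15.999 = 60.083 g/mol.
Mass of SiO2 per formula unit = 3.0000 × 60.083 = 180.249 g.
SiO2 wt% = 180.249 / 467.403 × 100 = 38.56%.

38.56 wt%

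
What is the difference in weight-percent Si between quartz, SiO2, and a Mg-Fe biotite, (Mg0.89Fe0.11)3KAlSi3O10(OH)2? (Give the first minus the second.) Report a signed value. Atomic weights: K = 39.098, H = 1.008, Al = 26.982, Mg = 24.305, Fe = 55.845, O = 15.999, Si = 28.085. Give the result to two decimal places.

27.04 percentage points

M(SiO2) = 60.083 g/mol, so wt% Si = 28.085/60.083 × 100 = 46.74%.
M((Mg0.89Fe0.11)3KAlSi3O10(OH)2) = 427.662 g/mol, so wt% Si = 84.255/427.662 × 100 = 19.70%.
46.74 − 19.70 = 27.04 pp.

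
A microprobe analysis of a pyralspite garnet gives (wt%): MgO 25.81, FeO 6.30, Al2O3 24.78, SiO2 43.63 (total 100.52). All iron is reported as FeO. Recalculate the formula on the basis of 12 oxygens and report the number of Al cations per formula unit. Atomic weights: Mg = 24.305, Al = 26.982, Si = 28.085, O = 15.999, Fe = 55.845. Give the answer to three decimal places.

MgO (M=40.304): mol = 0.64038; Mg = 0.64038, O = 0.64038.
FeO (M=71.844): mol = 0.08769; Fe = 0.08769, O = 0.08769.
Al2O3 (M=101.961): mol = 0.24303; Al = 0.48606, O = 0.72909.
SiO2 (M=60.083): mol = 0.72616; Si = 0.72616, O = 1.45232.
ΣO = 2.90948; factor = 12/ΣO = 4.12445.
Al apfu = 0.48606 × 4.12445 = 2.005.

2.005 Al apfu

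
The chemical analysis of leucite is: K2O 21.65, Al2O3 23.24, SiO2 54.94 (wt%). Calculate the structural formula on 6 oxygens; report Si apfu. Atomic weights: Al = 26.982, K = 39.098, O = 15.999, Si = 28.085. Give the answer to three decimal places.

2.001 Si apfu

K2O: 21.65/94.195 = 0.22984 mol → 0.45968 mol K, 0.22984 mol O.
Al2O3: 23.24/101.961 = 0.22793 mol → 0.45586 mol Al, 0.68379 mol O.
SiO2: 54.94/60.083 = 0.91440 mol → 0.91440 mol Si, 1.82880 mol O.
Total oxygen = 2.74243 mol. Normalization factor = 6/2.74243 = 2.18784.
Si per 6 O = 0.91440 × 2.18784 = 2.001.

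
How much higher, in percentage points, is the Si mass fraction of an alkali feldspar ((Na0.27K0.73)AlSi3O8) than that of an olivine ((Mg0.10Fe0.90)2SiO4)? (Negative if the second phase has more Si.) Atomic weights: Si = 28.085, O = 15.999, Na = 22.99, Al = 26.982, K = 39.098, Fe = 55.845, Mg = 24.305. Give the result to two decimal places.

First mineral: 84.255 g Si in 273.978 g formula = 30.75 wt% Si.
Second mineral: 28.085 g Si in 197.463 g formula = 14.22 wt% Si.
30.75% − 14.22% gives a difference of 16.53 percentage points.

16.53 percentage points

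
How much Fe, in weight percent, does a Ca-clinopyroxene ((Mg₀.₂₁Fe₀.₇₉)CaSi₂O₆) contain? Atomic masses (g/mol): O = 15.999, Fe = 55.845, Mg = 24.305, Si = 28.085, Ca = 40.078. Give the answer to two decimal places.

18.27 weight percent

Formula mass = 0.21·24.305 + 0.79·55.845 + 1·40.078 + 2·28.085 + 6·15.999 = 241.464 g/mol, of which 44.118 g is Fe.
So Fe makes up 44.118/241.464 = 0.1827 of the mass, i.e. 18.27%.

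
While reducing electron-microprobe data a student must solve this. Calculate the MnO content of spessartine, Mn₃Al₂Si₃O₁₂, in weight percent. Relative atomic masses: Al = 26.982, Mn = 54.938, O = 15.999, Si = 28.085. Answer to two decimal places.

42.99 wt%

M(Mn₃Al₂Si₃O₁₂) = 495.021 g/mol; M(MnO) = 70.937 g/mol.
Moles MnO per formula unit = 3 Mn ÷ 1 = 3.0000.
MnO fraction = (3.0000 × 70.937) / 495.021 = 212.811/495.021 = 0.4299.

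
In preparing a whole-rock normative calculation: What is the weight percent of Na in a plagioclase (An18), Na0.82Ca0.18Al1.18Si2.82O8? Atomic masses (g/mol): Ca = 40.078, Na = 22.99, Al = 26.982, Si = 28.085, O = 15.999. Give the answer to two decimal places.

7.11 weight percent

Formula mass = 0.82×22.99 + 0.18×40.078 + 1.18×26.982 + 2.82×28.085 + 8×15.999 = 265.096 g/mol, of which 18.852 g is Na.
So Na makes up 18.852/265.096 = 0.0711 of the mass, i.e. 7.11%.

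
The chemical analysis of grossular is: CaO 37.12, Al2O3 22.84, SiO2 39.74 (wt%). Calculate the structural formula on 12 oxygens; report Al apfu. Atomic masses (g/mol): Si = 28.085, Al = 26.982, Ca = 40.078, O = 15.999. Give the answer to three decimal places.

2.024 Al apfu

CaO: 37.12/56.077 = 0.66195 mol → 0.66195 mol Ca, 0.66195 mol O.
Al2O3: 22.84/101.961 = 0.22401 mol → 0.44802 mol Al, 0.67203 mol O.
SiO2: 39.74/60.083 = 0.66142 mol → 0.66142 mol Si, 1.32284 mol O.
Total oxygen = 2.65682 mol. Normalization factor = 12/2.65682 = 4.51668.
Al per 12 O = 0.44802 × 4.51668 = 2.024.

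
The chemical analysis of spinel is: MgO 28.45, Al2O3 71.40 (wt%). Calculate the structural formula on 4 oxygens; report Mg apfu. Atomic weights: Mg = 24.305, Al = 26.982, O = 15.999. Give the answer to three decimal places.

1.006 Mg apfu

28.45 wt% MgO ÷ 40.304 g/mol = 0.70589 mol, giving 0.70589 Mg and 0.70589 O.
71.40 wt% Al2O3 ÷ 101.961 g/mol = 0.70027 mol, giving 1.40054 Al and 2.10081 O.
Oxygen sums to 2.80670; scaling by 4/2.80670 = 1.42516 puts the formula on 4 O.
Mg: 0.70589 × 1.42516 = 1.006 atoms per formula unit.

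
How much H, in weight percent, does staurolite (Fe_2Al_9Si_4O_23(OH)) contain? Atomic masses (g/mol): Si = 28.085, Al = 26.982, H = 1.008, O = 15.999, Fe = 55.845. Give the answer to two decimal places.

0.12 weight percent

Formula mass = 2×55.845 + 9×26.982 + 4×28.085 + 24×15.999 + 1×1.008 = 851.852 g/mol, of which 1.008 g is H.
So H makes up 1.008/851.852 = 0.0012 of the mass, i.e. 0.12%.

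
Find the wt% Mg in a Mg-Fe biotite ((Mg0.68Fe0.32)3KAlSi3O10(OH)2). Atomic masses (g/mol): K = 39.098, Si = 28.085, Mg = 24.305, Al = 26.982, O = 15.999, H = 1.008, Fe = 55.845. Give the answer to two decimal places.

11.08 wt%

Formula mass = 2.04×24.305 + 0.96×55.845 + 1×39.098 + 1×26.982 + 3×28.085 + 12×15.999 + 2×1.008 = 447.532 g/mol, of which 49.582 g is Mg.
So Mg makes up 49.582/447.532 = 0.1108 of the mass, i.e. 11.08%.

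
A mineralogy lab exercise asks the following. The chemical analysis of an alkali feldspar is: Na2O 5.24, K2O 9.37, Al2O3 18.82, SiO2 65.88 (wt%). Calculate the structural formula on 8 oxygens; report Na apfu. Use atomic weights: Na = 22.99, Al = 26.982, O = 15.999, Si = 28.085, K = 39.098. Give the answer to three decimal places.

0.462 Na apfu

Na2O: 5.24/61.979 = 0.08454 mol → 0.16908 mol Na, 0.08454 mol O.
K2O: 9.37/94.195 = 0.09947 mol → 0.19894 mol K, 0.09947 mol O.
Al2O3: 18.82/101.961 = 0.18458 mol → 0.36916 mol Al, 0.55374 mol O.
SiO2: 65.88/60.083 = 1.09648 mol → 1.09648 mol Si, 2.19296 mol O.
Total oxygen = 2.93071 mol. Normalization factor = 8/2.93071 = 2.72971.
Na per 8 O = 0.16908 × 2.72971 = 0.462.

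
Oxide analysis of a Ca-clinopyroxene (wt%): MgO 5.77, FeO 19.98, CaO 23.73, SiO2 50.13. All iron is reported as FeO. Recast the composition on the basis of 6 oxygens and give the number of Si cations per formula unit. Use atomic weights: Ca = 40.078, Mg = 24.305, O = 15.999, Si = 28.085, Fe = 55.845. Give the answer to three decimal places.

1.992 Si apfu

MgO: 5.77/40.304 = 0.14316 mol → 0.14316 mol Mg, 0.14316 mol O.
FeO: 19.98/71.844 = 0.27810 mol → 0.27810 mol Fe, 0.27810 mol O.
CaO: 23.73/56.077 = 0.42317 mol → 0.42317 mol Ca, 0.42317 mol O.
SiO2: 50.13/60.083 = 0.83435 mol → 0.83435 mol Si, 1.66870 mol O.
Total oxygen = 2.51313 mol. Normalization factor = 6/2.51313 = 2.38746.
Si per 6 O = 0.83435 × 2.38746 = 1.992.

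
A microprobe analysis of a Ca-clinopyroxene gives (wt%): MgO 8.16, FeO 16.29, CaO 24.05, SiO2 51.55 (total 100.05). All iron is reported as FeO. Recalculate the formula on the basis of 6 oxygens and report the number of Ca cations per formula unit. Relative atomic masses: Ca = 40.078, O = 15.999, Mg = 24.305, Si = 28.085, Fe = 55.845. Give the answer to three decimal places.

1.000 Ca apfu

MgO (M=40.304): mol = 0.20246; Mg = 0.20246, O = 0.20246.
FeO (M=71.844): mol = 0.22674; Fe = 0.22674, O = 0.22674.
CaO (M=56.077): mol = 0.42887; Ca = 0.42887, O = 0.42887.
SiO2 (M=60.083): mol = 0.85798; Si = 0.85798, O = 1.71596.
ΣO = 2.57403; factor = 6/ΣO = 2.33098.
Ca apfu = 0.42887 × 2.33098 = 1.000.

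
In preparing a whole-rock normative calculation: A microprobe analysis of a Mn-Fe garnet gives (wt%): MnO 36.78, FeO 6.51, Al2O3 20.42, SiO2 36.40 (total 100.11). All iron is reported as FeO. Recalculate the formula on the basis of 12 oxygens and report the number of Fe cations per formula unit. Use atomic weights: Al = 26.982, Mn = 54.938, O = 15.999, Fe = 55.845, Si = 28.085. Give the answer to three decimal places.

0.449 Fe apfu

MnO (M=70.937): mol = 0.51849; Mn = 0.51849, O = 0.51849.
FeO (M=71.844): mol = 0.09061; Fe = 0.09061, O = 0.09061.
Al2O3 (M=101.961): mol = 0.20027; Al = 0.40054, O = 0.60081.
SiO2 (M=60.083): mol = 0.60583; Si = 0.60583, O = 1.21166.
ΣO = 2.42157; factor = 12/ΣO = 4.95546.
Fe apfu = 0.09061 × 4.95546 = 0.449.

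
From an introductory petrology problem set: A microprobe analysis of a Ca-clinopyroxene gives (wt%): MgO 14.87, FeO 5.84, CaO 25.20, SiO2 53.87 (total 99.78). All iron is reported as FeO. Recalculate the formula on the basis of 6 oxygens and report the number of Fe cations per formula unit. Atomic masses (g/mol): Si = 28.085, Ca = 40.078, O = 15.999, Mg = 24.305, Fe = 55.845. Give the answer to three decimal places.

0.181 Fe apfu

14.87 wt% MgO ÷ 40.304 g/mol = 0.36895 mol, giving 0.36895 Mg and 0.36895 O.
5.84 wt% FeO ÷ 71.844 g/mol = 0.08129 mol, giving 0.08129 Fe and 0.08129 O.
25.20 wt% CaO ÷ 56.077 g/mol = 0.44938 mol, giving 0.44938 Ca and 0.44938 O.
53.87 wt% SiO2 ÷ 60.083 g/mol = 0.89659 mol, giving 0.89659 Si and 1.79318 O.
Oxygen sums to 2.69280; scaling by 6/2.69280 = 2.22816 puts the formula on 6 O.
Fe: 0.08129 × 2.22816 = 0.181 atoms per formula unit.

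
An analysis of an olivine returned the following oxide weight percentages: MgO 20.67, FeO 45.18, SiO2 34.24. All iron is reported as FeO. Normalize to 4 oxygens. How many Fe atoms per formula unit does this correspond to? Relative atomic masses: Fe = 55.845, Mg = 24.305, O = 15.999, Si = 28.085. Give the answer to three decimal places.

20.67 wt% MgO ÷ 40.304 g/mol = 0.51285 mol, giving 0.51285 Mg and 0.51285 O.
45.18 wt% FeO ÷ 71.844 g/mol = 0.62886 mol, giving 0.62886 Fe and 0.62886 O.
34.24 wt% SiO2 ÷ 60.083 g/mol = 0.56988 mol, giving 0.56988 Si and 1.13976 O.
Oxygen sums to 2.28147; scaling by 4/2.28147 = 1.75326 puts the formula on 4 O.
Fe: 0.62886 × 1.75326 = 1.103 atoms per formula unit.

1.103 Fe apfu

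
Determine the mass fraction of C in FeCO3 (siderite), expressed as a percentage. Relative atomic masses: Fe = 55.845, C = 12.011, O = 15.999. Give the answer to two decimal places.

Molar mass of FeCO3: 1*55.845 + 1*12.011 + 3*15.999 = 115.853 g/mol.
Mass of C per formula unit: 1 × 12.011 = 12.011 g.
Weight fraction C = 12.011 / 115.853 = 0.1037.

10.37 wt%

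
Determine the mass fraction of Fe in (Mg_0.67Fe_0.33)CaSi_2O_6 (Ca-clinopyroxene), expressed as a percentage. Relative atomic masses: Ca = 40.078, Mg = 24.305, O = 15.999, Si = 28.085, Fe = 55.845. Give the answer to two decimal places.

8.12 mass %

M((Mg_0.67Fe_0.33)CaSi_2O_6) = 226.955 g/mol.
Fe contributes 0.33 × 55.845 = 18.429 g per mole.
18.429/226.955 = 0.0812 → 8.12%.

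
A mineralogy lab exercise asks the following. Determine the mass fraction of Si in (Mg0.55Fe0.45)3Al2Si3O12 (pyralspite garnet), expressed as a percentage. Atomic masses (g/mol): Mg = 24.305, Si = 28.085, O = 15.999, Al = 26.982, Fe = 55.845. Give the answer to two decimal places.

M((Mg0.55Fe0.45)3Al2Si3O12) = 445.701 g/mol.
Si contributes 3 × 28.085 = 84.255 g per mole.
84.255/445.701 = 0.1890 → 18.90%.

18.90 mass %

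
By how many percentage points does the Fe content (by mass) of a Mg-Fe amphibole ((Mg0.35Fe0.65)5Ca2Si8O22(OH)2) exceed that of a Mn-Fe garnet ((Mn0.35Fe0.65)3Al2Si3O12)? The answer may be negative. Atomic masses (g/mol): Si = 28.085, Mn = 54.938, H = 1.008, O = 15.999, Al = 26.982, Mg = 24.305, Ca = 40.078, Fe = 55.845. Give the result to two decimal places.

-2.08 percentage points

First mineral: 181.496 g Fe in 914.858 g formula = 19.84 wt% Fe.
Second mineral: 108.898 g Fe in 496.790 g formula = 21.92 wt% Fe.
19.84% − 21.92% gives a difference of -2.08 percentage points.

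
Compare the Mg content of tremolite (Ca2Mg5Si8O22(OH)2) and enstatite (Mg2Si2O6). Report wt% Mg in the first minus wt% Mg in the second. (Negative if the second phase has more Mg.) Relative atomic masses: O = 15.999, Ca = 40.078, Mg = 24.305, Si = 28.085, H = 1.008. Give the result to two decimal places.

-9.25 percentage points

First mineral: 121.525 g Mg in 812.353 g formula = 14.96 wt% Mg.
Second mineral: 48.610 g Mg in 200.774 g formula = 24.21 wt% Mg.
14.96% − 24.21% gives a difference of -9.25 percentage points.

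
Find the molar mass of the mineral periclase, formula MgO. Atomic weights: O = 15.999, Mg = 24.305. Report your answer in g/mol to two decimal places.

Mg: 1 × 24.305 = 24.3050
O: 1 × 15.999 = 15.9990
Summing the contributions gives the formula mass.

40.30 g/mol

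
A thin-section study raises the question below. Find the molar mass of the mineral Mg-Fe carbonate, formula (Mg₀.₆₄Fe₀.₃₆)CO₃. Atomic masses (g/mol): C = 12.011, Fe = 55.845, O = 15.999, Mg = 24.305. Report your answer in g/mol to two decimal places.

95.67 g/mol

The formula mass is the sum 0.64×24.305 + 0.36×55.845 + 1×12.011 + 3×15.999.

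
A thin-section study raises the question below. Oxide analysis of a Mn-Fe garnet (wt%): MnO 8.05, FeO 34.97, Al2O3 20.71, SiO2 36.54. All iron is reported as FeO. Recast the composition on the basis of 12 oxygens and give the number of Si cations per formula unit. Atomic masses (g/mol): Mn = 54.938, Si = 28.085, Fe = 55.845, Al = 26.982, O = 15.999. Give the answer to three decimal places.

3.008 Si apfu

MnO (M=70.937): mol = 0.11348; Mn = 0.11348, O = 0.11348.
FeO (M=71.844): mol = 0.48675; Fe = 0.48675, O = 0.48675.
Al2O3 (M=101.961): mol = 0.20312; Al = 0.40624, O = 0.60936.
SiO2 (M=60.083): mol = 0.60816; Si = 0.60816, O = 1.21632.
ΣO = 2.42591; factor = 12/ΣO = 4.94660.
Si apfu = 0.60816 × 4.94660 = 3.008.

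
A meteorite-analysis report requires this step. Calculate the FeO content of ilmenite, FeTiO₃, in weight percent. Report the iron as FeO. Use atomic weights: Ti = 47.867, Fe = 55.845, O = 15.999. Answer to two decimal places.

M(FeTiO₃) = 151.709 g/mol; M(FeO) = 71.844 g/mol.
Moles FeO per formula unit = 1 Fe ÷ 1 = 1.0000.
FeO fraction = (1.0000 × 71.844) / 151.709 = 71.844/151.709 = 0.4736.

47.36 wt%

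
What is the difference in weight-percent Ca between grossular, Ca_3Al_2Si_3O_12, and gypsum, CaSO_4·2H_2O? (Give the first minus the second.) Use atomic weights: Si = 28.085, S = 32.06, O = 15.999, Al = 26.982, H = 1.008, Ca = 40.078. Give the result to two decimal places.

3.41 percentage points

First mineral: 120.234 g Ca in 450.441 g formula = 26.69 wt% Ca.
Second mineral: 40.078 g Ca in 172.164 g formula = 23.28 wt% Ca.
26.69% − 23.28% gives a difference of 3.41 percentage points.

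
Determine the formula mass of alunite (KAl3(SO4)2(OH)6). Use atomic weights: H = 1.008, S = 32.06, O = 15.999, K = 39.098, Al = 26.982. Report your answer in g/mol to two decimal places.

414.20 g/mol

K: 1 × 39.098 = 39.0980
Al: 3 × 26.982 = 80.9460
S: 2 × 32.06 = 64.1200
O: 14 × 15.999 = 223.9860
H: 6 × 1.008 = 6.0480
Summing the contributions gives the formula mass.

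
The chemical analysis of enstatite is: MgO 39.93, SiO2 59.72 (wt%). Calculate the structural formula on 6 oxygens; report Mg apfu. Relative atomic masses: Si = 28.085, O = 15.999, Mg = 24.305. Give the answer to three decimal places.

1.996 Mg apfu

39.93 wt% MgO ÷ 40.304 g/mol = 0.99072 mol, giving 0.99072 Mg and 0.99072 O.
59.72 wt% SiO2 ÷ 60.083 g/mol = 0.99396 mol, giving 0.99396 Si and 1.98792 O.
Oxygen sums to 2.97864; scaling by 6/2.97864 = 2.01434 puts the formula on 6 O.
Mg: 0.99072 × 2.01434 = 1.996 atoms per formula unit.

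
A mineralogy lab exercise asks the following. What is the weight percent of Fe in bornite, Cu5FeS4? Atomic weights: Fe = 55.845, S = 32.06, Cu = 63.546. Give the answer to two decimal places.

Molar mass of Cu5FeS4: 5×63.546 + 1×55.845 + 4×32.06 = 501.815 g/mol.
Mass of Fe per formula unit: 1 × 55.845 = 55.845 g.
Weight fraction Fe = 55.845 / 501.815 = 0.1113.

11.13 wt%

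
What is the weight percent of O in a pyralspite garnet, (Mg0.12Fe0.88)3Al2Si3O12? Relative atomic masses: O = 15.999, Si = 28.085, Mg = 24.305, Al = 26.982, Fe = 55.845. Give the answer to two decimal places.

39.47 weight percent

Molar mass of (Mg0.12Fe0.88)3Al2Si3O12: 0.36*24.305 + 2.64*55.845 + 2*26.982 + 3*28.085 + 12*15.999 = 486.388 g/mol.
Mass of O per formula unit: 12 × 15.999 = 191.988 g.
Weight fraction O = 191.988 / 486.388 = 0.3947.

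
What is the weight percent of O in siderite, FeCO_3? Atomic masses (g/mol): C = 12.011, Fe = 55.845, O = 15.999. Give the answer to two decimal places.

M(FeCO_3) = 115.853 g/mol.
O contributes 3 × 15.999 = 47.997 g per mole.
47.997/115.853 = 0.4143 → 41.43%.

41.43 weight percent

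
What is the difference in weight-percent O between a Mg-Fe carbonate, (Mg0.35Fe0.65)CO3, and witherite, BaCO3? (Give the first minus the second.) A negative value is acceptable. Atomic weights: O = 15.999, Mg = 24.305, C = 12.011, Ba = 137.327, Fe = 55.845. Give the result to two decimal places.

21.47 percentage points

M((Mg0.35Fe0.65)CO3) = 104.814 g/mol, so wt% O = 47.997/104.814 × 100 = 45.79%.
M(BaCO3) = 197.335 g/mol, so wt% O = 47.997/197.335 × 100 = 24.32%.
45.79 − 24.32 = 21.47 pp.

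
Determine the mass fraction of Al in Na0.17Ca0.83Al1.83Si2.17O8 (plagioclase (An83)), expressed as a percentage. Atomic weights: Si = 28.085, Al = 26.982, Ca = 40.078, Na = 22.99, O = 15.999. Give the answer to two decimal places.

17.92 mass %

M(Na0.17Ca0.83Al1.83Si2.17O8) = 275.487 g/mol.
Al contributes 1.83 × 26.982 = 49.377 g per mole.
49.377/275.487 = 0.1792 → 17.92%.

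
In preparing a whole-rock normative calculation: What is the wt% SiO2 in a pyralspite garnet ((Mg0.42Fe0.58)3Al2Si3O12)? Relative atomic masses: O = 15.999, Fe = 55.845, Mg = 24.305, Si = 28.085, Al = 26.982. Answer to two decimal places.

M((Mg0.42Fe0.58)3Al2Si3O12) = 458.002 g/mol; M(SiO2) = 60.083 g/mol.
Moles SiO2 per formula unit = 3 Si ÷ 1 = 3.0000.
SiO2 fraction = (3.0000 × 60.083) / 458.002 = 180.249/458.002 = 0.3936.

39.36 wt%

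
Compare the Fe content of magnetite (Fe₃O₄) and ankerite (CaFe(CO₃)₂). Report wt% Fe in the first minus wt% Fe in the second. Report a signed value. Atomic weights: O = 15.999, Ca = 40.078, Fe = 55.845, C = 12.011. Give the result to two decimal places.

46.50 percentage points

Fe in Fe₃O₄: molar mass 231.531 g/mol; 3×55.845 = 167.535 g → 72.36 wt%.
Fe in CaFe(CO₃)₂: molar mass 215.939 g/mol; 1×55.845 = 55.845 g → 25.86 wt%.
Difference = 72.36 − 25.86 = 46.50 percentage points.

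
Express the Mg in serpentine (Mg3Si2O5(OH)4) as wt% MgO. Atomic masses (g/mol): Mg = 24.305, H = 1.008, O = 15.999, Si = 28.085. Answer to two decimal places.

Formula mass = 277.108 g/mol.
3 Mg → 3.0000 mol MgO per formula unit; M(MgO) = 40.304, so MgO mass = 120.912 g.
120.912/277.108 × 100 = 43.63 wt%.

43.63 wt%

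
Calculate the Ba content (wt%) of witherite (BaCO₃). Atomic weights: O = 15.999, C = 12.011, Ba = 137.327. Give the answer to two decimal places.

69.59 wt%

Formula mass = 1×137.327 + 1×12.011 + 3×15.999 = 197.335 g/mol, of which 137.327 g is Ba.
So Ba makes up 137.327/197.335 = 0.6959 of the mass, i.e. 69.59%.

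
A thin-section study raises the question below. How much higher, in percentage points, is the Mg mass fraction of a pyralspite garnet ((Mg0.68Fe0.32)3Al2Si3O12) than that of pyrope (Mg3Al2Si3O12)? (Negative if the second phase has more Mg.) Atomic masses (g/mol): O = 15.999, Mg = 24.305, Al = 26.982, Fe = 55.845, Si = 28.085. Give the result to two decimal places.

-6.65 percentage points

Mg in (Mg0.68Fe0.32)3Al2Si3O12: molar mass 433.400 g/mol; 2.04×24.305 = 49.582 g → 11.44 wt%.
Mg in Mg3Al2Si3O12: molar mass 403.122 g/mol; 3×24.305 = 72.915 g → 18.09 wt%.
Difference = 11.44 − 18.09 = -6.65 percentage points.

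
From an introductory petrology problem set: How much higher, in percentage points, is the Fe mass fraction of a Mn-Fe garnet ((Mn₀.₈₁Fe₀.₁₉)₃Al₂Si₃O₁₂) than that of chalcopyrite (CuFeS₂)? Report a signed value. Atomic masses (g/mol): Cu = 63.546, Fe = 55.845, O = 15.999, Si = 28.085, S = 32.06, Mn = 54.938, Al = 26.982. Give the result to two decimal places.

-24.01 percentage points

First mineral: 31.832 g Fe in 495.538 g formula = 6.42 wt% Fe.
Second mineral: 55.845 g Fe in 183.511 g formula = 30.43 wt% Fe.
6.42% − 30.43% gives a difference of -24.01 percentage points.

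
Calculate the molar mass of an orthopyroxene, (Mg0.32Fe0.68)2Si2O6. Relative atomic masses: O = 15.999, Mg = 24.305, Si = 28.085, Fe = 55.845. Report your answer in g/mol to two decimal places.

243.67 g/mol

M = 0.64(24.305) + 1.36(55.845) + 2(28.085) + 6(15.999)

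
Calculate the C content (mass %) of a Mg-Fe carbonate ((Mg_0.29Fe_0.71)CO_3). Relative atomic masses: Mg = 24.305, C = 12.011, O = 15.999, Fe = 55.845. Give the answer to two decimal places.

11.26 mass %

Formula mass = 0.29*24.305 + 0.71*55.845 + 1*12.011 + 3*15.999 = 106.706 g/mol, of which 12.011 g is C.
So C makes up 12.011/106.706 = 0.1126 of the mass, i.e. 11.26%.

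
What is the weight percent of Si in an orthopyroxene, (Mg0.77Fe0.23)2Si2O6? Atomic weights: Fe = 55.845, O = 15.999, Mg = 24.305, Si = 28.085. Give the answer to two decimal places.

26.09 wt%

Molar mass of (Mg0.77Fe0.23)2Si2O6: 1.54·24.305 + 0.46·55.845 + 2·28.085 + 6·15.999 = 215.282 g/mol.
Mass of Si per formula unit: 2 × 28.085 = 56.170 g.
Weight fraction Si = 56.170 / 215.282 = 0.2609.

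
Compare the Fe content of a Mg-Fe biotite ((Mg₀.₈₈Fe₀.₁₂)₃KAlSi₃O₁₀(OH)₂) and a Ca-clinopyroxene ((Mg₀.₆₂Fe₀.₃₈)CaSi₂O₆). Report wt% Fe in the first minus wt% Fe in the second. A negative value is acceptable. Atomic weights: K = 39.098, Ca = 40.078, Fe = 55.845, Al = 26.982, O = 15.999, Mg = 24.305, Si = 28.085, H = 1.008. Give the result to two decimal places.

M((Mg₀.₈₈Fe₀.₁₂)₃KAlSi₃O₁₀(OH)₂) = 428.608 g/mol, so wt% Fe = 20.104/428.608 × 100 = 4.69%.
M((Mg₀.₆₂Fe₀.₃₈)CaSi₂O₆) = 228.532 g/mol, so wt% Fe = 21.221/228.532 × 100 = 9.29%.
4.69 − 9.29 = -4.60 pp.

-4.60 percentage points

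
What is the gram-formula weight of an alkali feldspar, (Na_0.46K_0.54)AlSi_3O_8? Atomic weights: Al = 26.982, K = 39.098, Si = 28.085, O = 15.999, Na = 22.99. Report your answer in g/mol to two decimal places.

270.92 g/mol

The formula mass is the sum 0.46·22.99 + 0.54·39.098 + 1·26.982 + 3·28.085 + 8·15.999.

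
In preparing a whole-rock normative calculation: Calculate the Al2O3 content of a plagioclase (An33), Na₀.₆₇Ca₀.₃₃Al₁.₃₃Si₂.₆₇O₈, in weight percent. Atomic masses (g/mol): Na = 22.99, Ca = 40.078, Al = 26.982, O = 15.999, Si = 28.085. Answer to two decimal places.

M(Na₀.₆₇Ca₀.₃₃Al₁.₃₃Si₂.₆₇O₈) = 267.494 g/mol; M(Al2O3) = 101.961 g/mol.
Moles Al2O3 per formula unit = 1.33 Al ÷ 2 = 0.6650.
Al2O3 fraction = (0.6650 × 101.961) / 267.494 = 67.804/267.494 = 0.2535.

25.35 wt%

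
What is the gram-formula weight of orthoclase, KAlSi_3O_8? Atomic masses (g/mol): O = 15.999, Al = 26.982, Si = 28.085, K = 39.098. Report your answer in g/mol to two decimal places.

278.33 g/mol

M = 1(39.098) + 1(26.982) + 3(28.085) + 8(15.999)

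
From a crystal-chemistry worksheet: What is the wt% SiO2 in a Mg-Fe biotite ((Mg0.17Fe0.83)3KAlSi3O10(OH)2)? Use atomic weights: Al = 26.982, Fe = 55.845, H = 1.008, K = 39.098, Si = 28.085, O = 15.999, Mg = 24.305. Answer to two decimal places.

Formula mass = 495.789 g/mol.
3 Si → 3.0000 mol SiO2 per formula unit; M(SiO2) = 60.083, so SiO2 mass = 180.249 g.
180.249/495.789 × 100 = 36.36 wt%.

36.36 wt%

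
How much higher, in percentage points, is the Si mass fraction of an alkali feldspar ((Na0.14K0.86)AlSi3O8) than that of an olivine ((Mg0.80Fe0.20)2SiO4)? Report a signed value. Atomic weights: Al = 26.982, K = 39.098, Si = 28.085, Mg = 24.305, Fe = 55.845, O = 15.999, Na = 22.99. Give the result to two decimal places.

M((Na0.14K0.86)AlSi3O8) = 276.072 g/mol, so wt% Si = 84.255/276.072 × 100 = 30.52%.
M((Mg0.80Fe0.20)2SiO4) = 153.307 g/mol, so wt% Si = 28.085/153.307 × 100 = 18.32%.
30.52 − 18.32 = 12.20 pp.

12.20 percentage points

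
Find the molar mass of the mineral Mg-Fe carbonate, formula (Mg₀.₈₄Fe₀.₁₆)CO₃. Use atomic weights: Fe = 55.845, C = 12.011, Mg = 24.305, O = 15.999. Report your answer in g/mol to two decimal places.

89.36 g/mol

M = 0.84(24.305) + 0.16(55.845) + 1(12.011) + 3(15.999)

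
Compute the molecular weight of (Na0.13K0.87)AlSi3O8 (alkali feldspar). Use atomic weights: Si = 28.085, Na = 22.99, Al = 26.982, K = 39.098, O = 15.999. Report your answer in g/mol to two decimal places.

276.23 g/mol

The formula mass is the sum 0.13×22.99 + 0.87×39.098 + 1×26.982 + 3×28.085 + 8×15.999.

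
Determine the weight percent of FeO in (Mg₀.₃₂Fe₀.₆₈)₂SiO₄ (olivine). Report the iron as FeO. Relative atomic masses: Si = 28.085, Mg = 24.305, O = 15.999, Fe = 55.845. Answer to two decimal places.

M((Mg₀.₃₂Fe₀.₆₈)₂SiO₄) = 183.585 g/mol; M(FeO) = 71.844 g/mol.
Moles FeO per formula unit = 1.36 Fe ÷ 1 = 1.3600.
FeO fraction = (1.3600 × 71.844) / 183.585 = 97.708/183.585 = 0.5322.

53.22 wt%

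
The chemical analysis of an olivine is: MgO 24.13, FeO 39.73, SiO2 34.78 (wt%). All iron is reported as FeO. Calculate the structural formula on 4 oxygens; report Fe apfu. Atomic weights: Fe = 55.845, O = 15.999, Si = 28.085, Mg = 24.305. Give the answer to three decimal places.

0.958 Fe apfu

24.13 wt% MgO ÷ 40.304 g/mol = 0.59870 mol, giving 0.59870 Mg and 0.59870 O.
39.73 wt% FeO ÷ 71.844 g/mol = 0.55300 mol, giving 0.55300 Fe and 0.55300 O.
34.78 wt% SiO2 ÷ 60.083 g/mol = 0.57887 mol, giving 0.57887 Si and 1.15774 O.
Oxygen sums to 2.30944; scaling by 4/2.30944 = 1.73202 puts the formula on 4 O.
Fe: 0.55300 × 1.73202 = 0.958 atoms per formula unit.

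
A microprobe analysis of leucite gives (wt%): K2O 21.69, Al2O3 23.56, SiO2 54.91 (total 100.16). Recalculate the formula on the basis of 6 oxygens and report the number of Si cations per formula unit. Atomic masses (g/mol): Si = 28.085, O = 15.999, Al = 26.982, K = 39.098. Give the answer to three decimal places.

1.993 Si apfu

21.69 wt% K2O ÷ 94.195 g/mol = 0.23027 mol, giving 0.46054 K and 0.23027 O.
23.56 wt% Al2O3 ÷ 101.961 g/mol = 0.23107 mol, giving 0.46214 Al and 0.69321 O.
54.91 wt% SiO2 ÷ 60.083 g/mol = 0.91390 mol, giving 0.91390 Si and 1.82780 O.
Oxygen sums to 2.75128; scaling by 6/2.75128 = 2.18080 puts the formula on 6 O.
Si: 0.91390 × 2.18080 = 1.993 atoms per formula unit.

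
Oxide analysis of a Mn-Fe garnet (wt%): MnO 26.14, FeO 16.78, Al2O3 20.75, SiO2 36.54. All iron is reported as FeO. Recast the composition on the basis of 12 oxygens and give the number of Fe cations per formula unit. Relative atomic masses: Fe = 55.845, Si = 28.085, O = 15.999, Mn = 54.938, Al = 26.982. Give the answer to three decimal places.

1.154 Fe apfu

MnO: 26.14/70.937 = 0.36850 mol → 0.36850 mol Mn, 0.36850 mol O.
FeO: 16.78/71.844 = 0.23356 mol → 0.23356 mol Fe, 0.23356 mol O.
Al2O3: 20.75/101.961 = 0.20351 mol → 0.40702 mol Al, 0.61053 mol O.
SiO2: 36.54/60.083 = 0.60816 mol → 0.60816 mol Si, 1.21632 mol O.
Total oxygen = 2.42891 mol. Normalization factor = 12/2.42891 = 4.94049.
Fe per 12 O = 0.23356 × 4.94049 = 1.154.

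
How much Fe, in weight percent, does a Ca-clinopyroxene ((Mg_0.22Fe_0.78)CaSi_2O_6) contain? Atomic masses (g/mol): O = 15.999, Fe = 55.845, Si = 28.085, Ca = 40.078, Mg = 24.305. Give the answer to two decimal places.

18.06 weight percent

Formula mass = 0.22×24.305 + 0.78×55.845 + 1×40.078 + 2×28.085 + 6×15.999 = 241.148 g/mol, of which 43.559 g is Fe.
So Fe makes up 43.559/241.148 = 0.1806 of the mass, i.e. 18.06%.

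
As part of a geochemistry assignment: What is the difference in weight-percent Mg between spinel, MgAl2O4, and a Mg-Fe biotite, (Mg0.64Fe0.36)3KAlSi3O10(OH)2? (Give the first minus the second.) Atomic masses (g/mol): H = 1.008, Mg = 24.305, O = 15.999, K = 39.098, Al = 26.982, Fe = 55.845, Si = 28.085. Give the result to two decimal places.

M(MgAl2O4) = 142.265 g/mol, so wt% Mg = 24.305/142.265 × 100 = 17.08%.
M((Mg0.64Fe0.36)3KAlSi3O10(OH)2) = 451.317 g/mol, so wt% Mg = 46.666/451.317 × 100 = 10.34%.
17.08 − 10.34 = 6.74 pp.

6.74 percentage points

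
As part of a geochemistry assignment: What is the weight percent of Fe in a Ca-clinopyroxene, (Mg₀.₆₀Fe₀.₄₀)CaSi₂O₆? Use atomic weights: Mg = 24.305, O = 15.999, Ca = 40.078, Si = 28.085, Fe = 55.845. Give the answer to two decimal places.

9.75 wt%

M((Mg₀.₆₀Fe₀.₄₀)CaSi₂O₆) = 229.163 g/mol.
Fe contributes 0.40 × 55.845 = 22.338 g per mole.
22.338/229.163 = 0.0975 → 9.75%.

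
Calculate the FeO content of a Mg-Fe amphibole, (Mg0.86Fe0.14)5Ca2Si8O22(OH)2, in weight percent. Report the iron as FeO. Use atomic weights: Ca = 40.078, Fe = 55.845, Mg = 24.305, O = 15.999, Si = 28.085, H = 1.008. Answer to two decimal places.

M((Mg0.86Fe0.14)5Ca2Si8O22(OH)2) = 834.431 g/mol; M(FeO) = 71.844 g/mol.
Moles FeO per formula unit = 0.70 Fe ÷ 1 = 0.7000.
FeO fraction = (0.7000 × 71.844) / 834.431 = 50.291/834.431 = 0.0603.

6.03 wt%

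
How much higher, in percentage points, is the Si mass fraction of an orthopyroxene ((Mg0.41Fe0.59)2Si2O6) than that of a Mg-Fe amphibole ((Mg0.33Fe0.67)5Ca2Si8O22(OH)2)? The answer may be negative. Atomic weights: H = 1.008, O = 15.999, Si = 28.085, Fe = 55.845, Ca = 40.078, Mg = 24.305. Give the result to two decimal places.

-0.87 percentage points

Si in (Mg0.41Fe0.59)2Si2O6: molar mass 237.991 g/mol; 2×28.085 = 56.170 g → 23.60 wt%.
Si in (Mg0.33Fe0.67)5Ca2Si8O22(OH)2: molar mass 918.012 g/mol; 8×28.085 = 224.680 g → 24.47 wt%.
Difference = 23.60 − 24.47 = -0.87 percentage points.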